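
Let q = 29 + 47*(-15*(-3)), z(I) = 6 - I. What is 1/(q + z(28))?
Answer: 1/2122 ≈ 0.00047125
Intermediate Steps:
q = 2144 (q = 29 + 47*45 = 29 + 2115 = 2144)
1/(q + z(28)) = 1/(2144 + (6 - 1*28)) = 1/(2144 + (6 - 28)) = 1/(2144 - 22) = 1/2122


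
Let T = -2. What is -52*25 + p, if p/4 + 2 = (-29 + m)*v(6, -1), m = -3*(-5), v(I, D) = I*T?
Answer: -636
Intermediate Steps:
v(I, D) = -2*I (v(I, D) = I*(-2) = -2*I)
m = 15
p = 664 (p = -8 + 4*((-29 + 15)*(-2*6)) = -8 + 4*(-14*(-12)) = -8 + 4*168 = -8 + 672 = 664)
-52*25 + p = -52*25 + 664 = -1300 + 664 = -636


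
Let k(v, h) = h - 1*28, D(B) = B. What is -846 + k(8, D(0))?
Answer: -874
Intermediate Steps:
k(v, h) = -28 + h (k(v, h) = h - 28 = -28 + h)
-846 + k(8, D(0)) = -846 + (-28 + 0) = -846 - 28 = -874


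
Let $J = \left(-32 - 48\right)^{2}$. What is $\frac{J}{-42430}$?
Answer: $- \frac{640}{4243} \approx -0.15084$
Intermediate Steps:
$J = 6400$ ($J = \left(-80\right)^{2} = 6400$)
$\frac{J}{-42430} = \frac{6400}{-42430} = 6400 \left(- \frac{1}{42430}\right) = - \frac{640}{4243}$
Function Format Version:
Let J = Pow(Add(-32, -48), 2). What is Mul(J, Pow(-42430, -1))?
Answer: Rational(-640, 4243) ≈ -0.15084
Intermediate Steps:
J = 6400 (J = Pow(-80, 2) = 6400)
Mul(J, Pow(-42430, -1)) = Mul(6400, Pow(-42430, -1)) = Mul(6400, Rational(-1, 42430)) = Rational(-640, 4243)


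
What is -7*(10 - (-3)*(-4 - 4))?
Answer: 98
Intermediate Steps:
-7*(10 - (-3)*(-4 - 4)) = -7*(10 - (-3)*(-8)) = -7*(10 - 1*24) = -7*(10 - 24) = -7*(-14) = 98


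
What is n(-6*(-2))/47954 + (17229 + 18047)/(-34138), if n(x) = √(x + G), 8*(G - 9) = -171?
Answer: -17638/17069 + I*√6/191816 ≈ -1.0333 + 1.277e-5*I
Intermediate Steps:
G = -99/8 (G = 9 + (⅛)*(-171) = 9 - 171/8 = -99/8 ≈ -12.375)
n(x) = √(-99/8 + x) (n(x) = √(x - 99/8) = √(-99/8 + x))
n(-6*(-2))/47954 + (17229 + 18047)/(-34138) = (√(-198 + 16*(-6*(-2)))/4)/47954 + (17229 + 18047)/(-34138) = (√(-198 + 16*12)/4)*(1/47954) + 35276*(-1/34138) = (√(-198 + 192)/4)*(1/47954) - 17638/17069 = (√(-6)/4)*(1/47954) - 17638/17069 = ((I*√6)/4)*(1/47954) - 17638/17069 = (I*√6/4)*(1/47954) - 17638/17069 = I*√6/191816 - 17638/17069 = -17638/17069 + I*√6/191816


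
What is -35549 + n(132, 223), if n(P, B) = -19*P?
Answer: -38057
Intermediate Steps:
-35549 + n(132, 223) = -35549 - 19*132 = -35549 - 2508 = -38057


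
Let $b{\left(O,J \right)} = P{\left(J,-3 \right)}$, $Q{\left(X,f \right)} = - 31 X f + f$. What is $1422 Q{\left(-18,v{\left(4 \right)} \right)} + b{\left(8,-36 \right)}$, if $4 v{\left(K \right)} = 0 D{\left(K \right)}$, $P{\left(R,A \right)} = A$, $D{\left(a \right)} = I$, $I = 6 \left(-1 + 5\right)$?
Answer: $-3$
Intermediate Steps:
$I = 24$ ($I = 6 \cdot 4 = 24$)
$D{\left(a \right)} = 24$
$v{\left(K \right)} = 0$ ($v{\left(K \right)} = \frac{0 \cdot 24}{4} = \frac{1}{4} \cdot 0 = 0$)
$Q{\left(X,f \right)} = f - 31 X f$ ($Q{\left(X,f \right)} = - 31 X f + f = f - 31 X f$)
$b{\left(O,J \right)} = -3$
$1422 Q{\left(-18,v{\left(4 \right)} \right)} + b{\left(8,-36 \right)} = 1422 \cdot 0 \left(1 - -558\right) - 3 = 1422 \cdot 0 \left(1 + 558\right) - 3 = 1422 \cdot 0 \cdot 559 - 3 = 1422 \cdot 0 - 3 = 0 - 3 = -3$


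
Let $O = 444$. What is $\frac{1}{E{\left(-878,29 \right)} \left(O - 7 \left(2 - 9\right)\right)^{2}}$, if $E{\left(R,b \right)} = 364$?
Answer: $\frac{1}{88469836} \approx 1.1303 \cdot 10^{-8}$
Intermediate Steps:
$\frac{1}{E{\left(-878,29 \right)} \left(O - 7 \left(2 - 9\right)\right)^{2}} = \frac{1}{364 \left(444 - 7 \left(2 - 9\right)\right)^{2}} = \frac{1}{364 \left(444 - -49\right)^{2}} = \frac{1}{364 \left(444 + 49\right)^{2}} = \frac{1}{364 \cdot 493^{2}} = \frac{1}{364 \cdot 243049} = \frac{1}{364} \cdot \frac{1}{243049} = \frac{1}{88469836}$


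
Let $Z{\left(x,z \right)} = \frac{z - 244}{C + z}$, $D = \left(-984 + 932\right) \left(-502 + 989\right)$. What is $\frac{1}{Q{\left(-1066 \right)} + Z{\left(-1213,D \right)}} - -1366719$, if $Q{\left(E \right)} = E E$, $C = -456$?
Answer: $\frac{10009605056362273}{7323820812} \approx 1.3667 \cdot 10^{6}$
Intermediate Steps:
$Q{\left(E \right)} = E^{2}$
$D = -25324$ ($D = \left(-52\right) 487 = -25324$)
$Z{\left(x,z \right)} = \frac{-244 + z}{-456 + z}$ ($Z{\left(x,z \right)} = \frac{z - 244}{-456 + z} = \frac{-244 + z}{-456 + z}$)
$\frac{1}{Q{\left(-1066 \right)} + Z{\left(-1213,D \right)}} - -1366719 = \frac{1}{\left(-1066\right)^{2} + \frac{-244 - 25324}{-456 - 25324}} - -1366719 = \frac{1}{1136356 + \frac{1}{-25780} \left(-25568\right)} + 1366719 = \frac{1}{1136356 - - \frac{6392}{6445}} + 1366719 = \frac{1}{1136356 + \frac{6392}{6445}} + 1366719 = \frac{1}{\frac{7323820812}{6445}} + 1366719 = \frac{6445}{7323820812} + 1366719 = \frac{10009605056362273}{7323820812}$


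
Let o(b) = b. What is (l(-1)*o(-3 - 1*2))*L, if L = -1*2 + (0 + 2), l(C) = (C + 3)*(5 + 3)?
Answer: 0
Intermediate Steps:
l(C) = 24 + 8*C (l(C) = (3 + C)*8 = 24 + 8*C)
L = 0 (L = -2 + 2 = 0)
(l(-1)*o(-3 - 1*2))*L = ((24 + 8*(-1))*(-3 - 1*2))*0 = ((24 - 8)*(-3 - 2))*0 = (16*(-5))*0 = -80*0 = 0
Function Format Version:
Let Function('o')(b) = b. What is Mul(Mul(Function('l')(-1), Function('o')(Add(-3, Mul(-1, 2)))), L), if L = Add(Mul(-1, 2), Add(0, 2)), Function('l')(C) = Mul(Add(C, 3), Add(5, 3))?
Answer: 0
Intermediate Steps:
Function('l')(C) = Add(24, Mul(8, C)) (Function('l')(C) = Mul(Add(3, C), 8) = Add(24, Mul(8, C)))
L = 0 (L = Add(-2, 2) = 0)
Mul(Mul(Function('l')(-1), Function('o')(Add(-3, Mul(-1, 2)))), L) = Mul(Mul(Add(24, Mul(8, -1)), Add(-3, Mul(-1, 2))), 0) = Mul(Mul(Add(24, -8), Add(-3, -2)), 0) = Mul(Mul(16, -5), 0) = Mul(-80, 0) = 0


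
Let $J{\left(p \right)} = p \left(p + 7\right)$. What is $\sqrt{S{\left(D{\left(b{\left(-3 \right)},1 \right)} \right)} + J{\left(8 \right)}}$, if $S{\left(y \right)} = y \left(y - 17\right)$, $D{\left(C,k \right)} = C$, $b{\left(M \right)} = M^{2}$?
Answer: $4 \sqrt{3} \approx 6.9282$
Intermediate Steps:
$S{\left(y \right)} = y \left(-17 + y\right)$
$J{\left(p \right)} = p \left(7 + p\right)$
$\sqrt{S{\left(D{\left(b{\left(-3 \right)},1 \right)} \right)} + J{\left(8 \right)}} = \sqrt{\left(-3\right)^{2} \left(-17 + \left(-3\right)^{2}\right) + 8 \left(7 + 8\right)} = \sqrt{9 \left(-17 + 9\right) + 8 \cdot 15} = \sqrt{9 \left(-8\right) + 120} = \sqrt{-72 + 120} = \sqrt{48} = 4 \sqrt{3}$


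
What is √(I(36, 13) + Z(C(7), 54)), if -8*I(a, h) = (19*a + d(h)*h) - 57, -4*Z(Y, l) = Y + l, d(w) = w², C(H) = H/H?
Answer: 3*I*√163/2 ≈ 19.151*I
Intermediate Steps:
C(H) = 1
Z(Y, l) = -Y/4 - l/4 (Z(Y, l) = -(Y + l)/4 = -Y/4 - l/4)
I(a, h) = 57/8 - 19*a/8 - h³/8 (I(a, h) = -((19*a + h²*h) - 57)/8 = -((19*a + h³) - 57)/8 = -((h³ + 19*a) - 57)/8 = -(-57 + h³ + 19*a)/8 = 57/8 - 19*a/8 - h³/8)
√(I(36, 13) + Z(C(7), 54)) = √((57/8 - 19/8*36 - ⅛*13³) + (-¼*1 - ¼*54)) = √((57/8 - 171/2 - ⅛*2197) + (-¼ - 27/2)) = √((57/8 - 171/2 - 2197/8) - 55/4) = √(-353 - 55/4) = √(-1467/4) = 3*I*√163/2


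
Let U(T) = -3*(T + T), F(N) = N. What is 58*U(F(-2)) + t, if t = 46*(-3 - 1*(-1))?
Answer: 604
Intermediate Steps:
t = -92 (t = 46*(-3 + 1) = 46*(-2) = -92)
U(T) = -6*T
58*U(F(-2)) + t = 58*(-6*(-2)) - 92 = 58*12 - 92 = 696 - 92 = 604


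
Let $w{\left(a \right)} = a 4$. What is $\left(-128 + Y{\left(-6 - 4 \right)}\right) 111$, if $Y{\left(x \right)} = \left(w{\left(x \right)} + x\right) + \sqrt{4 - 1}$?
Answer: $-19758 + 111 \sqrt{3} \approx -19566.0$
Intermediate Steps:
$w{\left(a \right)} = 4 a$
$Y{\left(x \right)} = \sqrt{3} + 5 x$ ($Y{\left(x \right)} = \left(4 x + x\right) + \sqrt{4 - 1} = 5 x + \sqrt{3} = \sqrt{3} + 5 x$)
$\left(-128 + Y{\left(-6 - 4 \right)}\right) 111 = \left(-128 + \left(\sqrt{3} + 5 \left(-6 - 4\right)\right)\right) 111 = \left(-128 + \left(\sqrt{3} + 5 \left(-10\right)\right)\right) 111 = \left(-128 - \left(50 - \sqrt{3}\right)\right) 111 = \left(-178 + \sqrt{3}\right) 111 = -19758 + 111 \sqrt{3}$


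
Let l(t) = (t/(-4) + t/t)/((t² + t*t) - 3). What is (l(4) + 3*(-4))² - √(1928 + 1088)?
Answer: 144 - 2*√754 ≈ 89.082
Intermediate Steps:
l(t) = (1 - t/4)/(-3 + 2*t²) (l(t) = (t*(-¼) + 1)/((t² + t²) - 3) = (-t/4 + 1)/(2*t² - 3) = (1 - t/4)/(-3 + 2*t²))
(l(4) + 3*(-4))² - √(1928 + 1088) = ((4 - 1*4)/(4*(-3 + 2*4²)) + 3*(-4))² - √(1928 + 1088) = ((4 - 4)/(4*(-3 + 2*16)) - 12)² - √3016 = ((¼)*0/(-3 + 32) - 12)² - 2*√754 = ((¼)*0/29 - 12)² - 2*√754 = ((¼)*(1/29)*0 - 12)² - 2*√754 = (0 - 12)² - 2*√754 = (-12)² - 2*√754 = 144 - 2*√754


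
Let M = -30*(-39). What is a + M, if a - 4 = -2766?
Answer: -1592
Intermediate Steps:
M = 1170
a = -2762 (a = 4 - 2766 = -2762)
a + M = -2762 + 1170 = -1592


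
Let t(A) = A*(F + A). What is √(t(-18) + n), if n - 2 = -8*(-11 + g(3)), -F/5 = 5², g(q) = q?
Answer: 4*√165 ≈ 51.381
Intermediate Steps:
F = -125 (F = -5*5² = -5*25 = -125)
n = 66 (n = 2 - 8*(-11 + 3) = 2 - 8*(-8) = 2 + 64 = 66)
t(A) = A*(-125 + A)
√(t(-18) + n) = √(-18*(-125 - 18) + 66) = √(-18*(-143) + 66) = √(2574 + 66) = √2640 = 4*√165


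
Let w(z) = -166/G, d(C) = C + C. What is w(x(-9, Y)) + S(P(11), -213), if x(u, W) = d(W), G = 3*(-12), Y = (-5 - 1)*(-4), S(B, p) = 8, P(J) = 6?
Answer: 227/18 ≈ 12.611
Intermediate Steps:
Y = 24 (Y = -6*(-4) = 24)
G = -36
d(C) = 2*C
x(u, W) = 2*W
w(z) = 83/18 (w(z) = -166/(-36) = -166*(-1/36) = 83/18)
w(x(-9, Y)) + S(P(11), -213) = 83/18 + 8 = 227/18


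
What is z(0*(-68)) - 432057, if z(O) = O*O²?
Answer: -432057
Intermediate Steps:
z(O) = O³
z(0*(-68)) - 432057 = (0*(-68))³ - 432057 = 0³ - 432057 = 0 - 432057 = -432057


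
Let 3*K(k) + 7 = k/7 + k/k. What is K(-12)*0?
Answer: 0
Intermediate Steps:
K(k) = -2 + k/21 (K(k) = -7/3 + (k/7 + k/k)/3 = -7/3 + (k*(⅐) + 1)/3 = -7/3 + (k/7 + 1)/3 = -7/3 + (1 + k/7)/3 = -7/3 + (⅓ + k/21) = -2 + k/21)
K(-12)*0 = (-2 + (1/21)*(-12))*0 = (-2 - 4/7)*0 = -18/7*0 = 0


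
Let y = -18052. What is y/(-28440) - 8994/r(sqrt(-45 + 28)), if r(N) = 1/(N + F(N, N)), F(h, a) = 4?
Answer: -255784847/7110 - 8994*I*sqrt(17) ≈ -35975.0 - 37083.0*I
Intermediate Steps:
r(N) = 1/(4 + N) (r(N) = 1/(N + 4) = 1/(4 + N))
y/(-28440) - 8994/r(sqrt(-45 + 28)) = -18052/(-28440) - (35976 + 8994*sqrt(-45 + 28)) = -18052*(-1/28440) - (35976 + 8994*I*sqrt(17)) = 4513/7110 - (35976 + 8994*I*sqrt(17)) = 4513/7110 - 8994*(4 + I*sqrt(17)) = 4513/7110 + (-35976 - 8994*I*sqrt(17)) = -255784847/7110 - 8994*I*sqrt(17)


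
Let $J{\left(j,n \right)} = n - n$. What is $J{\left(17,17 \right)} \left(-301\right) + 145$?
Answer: $145$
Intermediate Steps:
$J{\left(j,n \right)} = 0$
$J{\left(17,17 \right)} \left(-301\right) + 145 = 0 \left(-301\right) + 145 = 0 + 145 = 145$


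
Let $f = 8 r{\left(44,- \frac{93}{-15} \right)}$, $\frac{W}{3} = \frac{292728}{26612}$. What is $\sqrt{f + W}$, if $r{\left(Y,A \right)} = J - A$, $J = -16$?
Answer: $\frac{7 i \sqrt{3265491990}}{33265} \approx 12.025 i$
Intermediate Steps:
$W = \frac{219546}{6653}$ ($W = 3 \cdot \frac{292728}{26612} = 3 \cdot 292728 \cdot \frac{1}{26612} = 3 \cdot \frac{73182}{6653} = \frac{219546}{6653} \approx 33.0$)
$r{\left(Y,A \right)} = -16 - A$
$f = - \frac{888}{5}$ ($f = 8 \left(-16 - - \frac{93}{-15}\right) = 8 \left(-16 - \left(-93\right) \left(- \frac{1}{15}\right)\right) = 8 \left(-16 - \frac{31}{5}\right) = 8 \left(- \frac{111}{5}\right) = - \frac{888}{5} \approx -177.6$)
$\sqrt{f + W} = \sqrt{- \frac{888}{5} + \frac{219546}{6653}} = \sqrt{- \frac{4810134}{33265}} = \frac{7 i \sqrt{3265491990}}{33265}$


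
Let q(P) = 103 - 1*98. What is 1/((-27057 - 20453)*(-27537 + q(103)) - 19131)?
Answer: 1/1308026189 ≈ 7.6451e-10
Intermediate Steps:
q(P) = 5 (q(P) = 103 - 98 = 5)
1/((-27057 - 20453)*(-27537 + q(103)) - 19131) = 1/((-27057 - 20453)*(-27537 + 5) - 19131) = 1/(-47510*(-27532) - 19131) = 1/(1308045320 - 19131) = 1/1308026189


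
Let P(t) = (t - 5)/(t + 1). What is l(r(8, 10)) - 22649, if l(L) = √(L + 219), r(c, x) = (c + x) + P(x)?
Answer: -22649 + 2*√7183/11 ≈ -22634.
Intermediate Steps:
P(t) = (-5 + t)/(1 + t)
r(c, x) = c + x + (-5 + x)/(1 + x) (r(c, x) = (c + x) + (-5 + x)/(1 + x) = c + x + (-5 + x)/(1 + x))
l(L) = √(219 + L)
l(r(8, 10)) - 22649 = √(219 + (-5 + 10 + (1 + 10)*(8 + 10))/(1 + 10)) - 22649 = √(219 + (-5 + 10 + 11*18)/11) - 22649 = √(219 + (-5 + 10 + 198)/11) - 22649 = √(219 + (1/11)*203) - 22649 = √(219 + 203/11) - 22649 = √(2612/11) - 22649 = 2*√7183/11 - 22649 = -22649 + 2*√7183/11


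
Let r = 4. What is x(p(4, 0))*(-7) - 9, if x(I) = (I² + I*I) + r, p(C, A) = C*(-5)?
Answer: -5637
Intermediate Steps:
p(C, A) = -5*C
x(I) = 4 + 2*I² (x(I) = (I² + I*I) + 4 = (I² + I²) + 4 = 2*I² + 4 = 4 + 2*I²)
x(p(4, 0))*(-7) - 9 = (4 + 2*(-5*4)²)*(-7) - 9 = (4 + 2*(-20)²)*(-7) - 9 = (4 + 2*400)*(-7) - 9 = (4 + 800)*(-7) - 9 = 804*(-7) - 9 = -5628 - 9 = -5637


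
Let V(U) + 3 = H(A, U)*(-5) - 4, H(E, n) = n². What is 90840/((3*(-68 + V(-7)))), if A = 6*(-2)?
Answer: -757/8 ≈ -94.625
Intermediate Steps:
A = -12
V(U) = -7 - 5*U² (V(U) = -3 + (U²*(-5) - 4) = -3 + (-5*U² - 4) = -3 + (-4 - 5*U²) = -7 - 5*U²)
90840/((3*(-68 + V(-7)))) = 90840/((3*(-68 + (-7 - 5*(-7)²)))) = 90840/((3*(-68 + (-7 - 5*49)))) = 90840/((3*(-68 + (-7 - 245)))) = 90840/((3*(-68 - 252))) = 90840/((3*(-320))) = 90840/(-960) = 90840*(-1/960) = -757/8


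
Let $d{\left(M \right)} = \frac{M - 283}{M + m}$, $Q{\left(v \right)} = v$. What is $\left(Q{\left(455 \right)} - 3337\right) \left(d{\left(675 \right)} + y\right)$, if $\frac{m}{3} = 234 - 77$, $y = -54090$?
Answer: $\frac{89322903868}{573} \approx 1.5589 \cdot 10^{8}$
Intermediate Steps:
$m = 471$ ($m = 3 \left(234 - 77\right) = 3 \cdot 157 = 471$)
$d{\left(M \right)} = \frac{-283 + M}{471 + M}$ ($d{\left(M \right)} = \frac{M - 283}{M + 471} = \frac{-283 + M}{471 + M}$)
$\left(Q{\left(455 \right)} - 3337\right) \left(d{\left(675 \right)} + y\right) = \left(455 - 3337\right) \left(\frac{-283 + 675}{471 + 675} - 54090\right) = - 2882 \left(\frac{1}{1146} \cdot 392 - 54090\right) = - 2882 \left(\frac{196}{573} - 54090\right) = \left(-2882\right) \left(- \frac{30993374}{573}\right) = \frac{89322903868}{573}$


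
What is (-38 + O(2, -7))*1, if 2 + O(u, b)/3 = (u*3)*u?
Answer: -8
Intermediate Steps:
O(u, b) = -6 + 9*u² (O(u, b) = -6 + 3*((u*3)*u) = -6 + 3*((3*u)*u) = -6 + 3*(3*u²) = -6 + 9*u²)
(-38 + O(2, -7))*1 = (-38 + (-6 + 9*2²))*1 = (-38 + (-6 + 9*4))*1 = (-38 + (-6 + 36))*1 = (-38 + 30)*1 = -8*1 = -8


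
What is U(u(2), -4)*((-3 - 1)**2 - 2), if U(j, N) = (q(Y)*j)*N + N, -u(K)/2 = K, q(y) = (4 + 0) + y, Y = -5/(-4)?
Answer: 1120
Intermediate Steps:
Y = 5/4 (Y = -5*(-1/4) = 5/4 ≈ 1.2500)
q(y) = 4 + y
u(K) = -2*K
U(j, N) = N + 21*N*j/4 (U(j, N) = ((4 + 5/4)*j)*N + N = (21*j/4)*N + N = 21*N*j/4 + N = N + 21*N*j/4)
U(u(2), -4)*((-3 - 1)**2 - 2) = ((1/4)*(-4)*(4 + 21*(-2*2)))*((-3 - 1)**2 - 2) = ((1/4)*(-4)*(4 + 21*(-4)))*((-4)**2 - 2) = ((1/4)*(-4)*(4 - 84))*(16 - 2) = ((1/4)*(-4)*(-80))*14 = 80*14 = 1120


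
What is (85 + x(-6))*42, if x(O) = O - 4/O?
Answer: 3346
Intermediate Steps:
x(O) = O - 4/O
(85 + x(-6))*42 = (85 + (-6 - 4/(-6)))*42 = (85 + (-6 - 4*(-⅙)))*42 = (85 + (-6 + ⅔))*42 = (85 - 16/3)*42 = (239/3)*42 = 3346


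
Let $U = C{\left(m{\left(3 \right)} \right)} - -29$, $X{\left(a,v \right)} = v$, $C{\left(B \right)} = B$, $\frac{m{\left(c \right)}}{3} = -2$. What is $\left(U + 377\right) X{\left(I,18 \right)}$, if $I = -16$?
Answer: $7200$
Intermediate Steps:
$m{\left(c \right)} = -6$ ($m{\left(c \right)} = 3 \left(-2\right) = -6$)
$U = 23$ ($U = -6 - -29 = -6 + 29 = 23$)
$\left(U + 377\right) X{\left(I,18 \right)} = \left(23 + 377\right) 18 = 400 \cdot 18 = 7200$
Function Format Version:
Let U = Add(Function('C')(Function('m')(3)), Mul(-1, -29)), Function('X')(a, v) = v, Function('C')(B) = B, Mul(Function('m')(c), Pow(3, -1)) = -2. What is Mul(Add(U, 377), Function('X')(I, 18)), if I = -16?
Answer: 7200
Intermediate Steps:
Function('m')(c) = -6 (Function('m')(c) = Mul(3, -2) = -6)
U = 23 (U = Add(-6, Mul(-1, -29)) = Add(-6, 29) = 23)
Mul(Add(U, 377), Function('X')(I, 18)) = Mul(Add(23, 377), 18) = Mul(400, 18) = 7200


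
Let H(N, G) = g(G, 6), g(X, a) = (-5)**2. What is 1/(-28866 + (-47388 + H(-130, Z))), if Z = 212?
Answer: -1/76229 ≈ -1.3118e-5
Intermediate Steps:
g(X, a) = 25
H(N, G) = 25
1/(-28866 + (-47388 + H(-130, Z))) = 1/(-28866 + (-47388 + 25)) = 1/(-28866 - 47363) = 1/(-76229) = -1/76229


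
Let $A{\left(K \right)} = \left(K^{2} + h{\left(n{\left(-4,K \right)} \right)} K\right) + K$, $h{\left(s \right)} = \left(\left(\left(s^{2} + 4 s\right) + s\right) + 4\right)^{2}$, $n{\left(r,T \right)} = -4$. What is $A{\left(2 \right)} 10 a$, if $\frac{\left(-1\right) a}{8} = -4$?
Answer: $1920$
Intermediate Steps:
$a = 32$ ($a = \left(-8\right) \left(-4\right) = 32$)
$h{\left(s \right)} = \left(4 + s^{2} + 5 s\right)^{2}$ ($h{\left(s \right)} = \left(\left(s^{2} + 5 s\right) + 4\right)^{2} = \left(4 + s^{2} + 5 s\right)^{2}$)
$A{\left(K \right)} = K + K^{2}$ ($A{\left(K \right)} = \left(K^{2} + \left(4 + \left(-4\right)^{2} + 5 \left(-4\right)\right)^{2} K\right) + K = \left(K^{2} + \left(4 + 16 - 20\right)^{2} K\right) + K = \left(K^{2} + 0^{2} K\right) + K = \left(K^{2} + 0 K\right) + K = \left(K^{2} + 0\right) + K = K^{2} + K = K + K^{2}$)
$A{\left(2 \right)} 10 a = 2 \left(1 + 2\right) 10 \cdot 32 = 2 \cdot 3 \cdot 10 \cdot 32 = 6 \cdot 10 \cdot 32 = 60 \cdot 32 = 1920$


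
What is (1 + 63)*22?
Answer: 1408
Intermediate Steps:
(1 + 63)*22 = 64*22 = 1408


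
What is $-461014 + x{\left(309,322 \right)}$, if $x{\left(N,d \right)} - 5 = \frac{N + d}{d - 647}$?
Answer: $- \frac{149828556}{325} \approx -4.6101 \cdot 10^{5}$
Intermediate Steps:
$x{\left(N,d \right)} = 5 + \frac{N + d}{-647 + d}$ ($x{\left(N,d \right)} = 5 + \frac{N + d}{d - 647} = 5 + \frac{N + d}{-647 + d}$)
$-461014 + x{\left(309,322 \right)} = -461014 + \frac{-3235 + 309 + 6 \cdot 322}{-647 + 322} = -461014 + \frac{-3235 + 309 + 1932}{-325} = -461014 - - \frac{994}{325} = -461014 + \frac{994}{325} = - \frac{149828556}{325}$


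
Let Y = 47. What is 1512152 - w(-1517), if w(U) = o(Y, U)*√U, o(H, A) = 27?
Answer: 1512152 - 27*I*√1517 ≈ 1.5122e+6 - 1051.6*I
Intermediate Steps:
w(U) = 27*√U
1512152 - w(-1517) = 1512152 - 27*√(-1517) = 1512152 - 27*I*√1517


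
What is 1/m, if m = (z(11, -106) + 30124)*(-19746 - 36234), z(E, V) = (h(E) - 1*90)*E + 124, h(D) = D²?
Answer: -1/1712372220 ≈ -5.8399e-10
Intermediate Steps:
z(E, V) = 124 + E*(-90 + E²) (z(E, V) = (E² - 1*90)*E + 124 = (E² - 90)*E + 124 = (-90 + E²)*E + 124 = E*(-90 + E²) + 124 = 124 + E*(-90 + E²))
m = -1712372220 (m = ((124 + 11³ - 90*11) + 30124)*(-19746 - 36234) = ((124 + 1331 - 990) + 30124)*(-55980) = (465 + 30124)*(-55980) = 30589*(-55980) = -1712372220)
1/m = 1/(-1712372220) = -1/1712372220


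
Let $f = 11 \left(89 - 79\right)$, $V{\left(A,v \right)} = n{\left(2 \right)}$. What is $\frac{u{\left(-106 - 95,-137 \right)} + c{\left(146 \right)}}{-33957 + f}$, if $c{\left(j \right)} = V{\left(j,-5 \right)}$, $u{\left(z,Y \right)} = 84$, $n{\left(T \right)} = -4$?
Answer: $- \frac{80}{33847} \approx -0.0023636$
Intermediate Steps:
$V{\left(A,v \right)} = -4$
$c{\left(j \right)} = -4$
$f = 110$ ($f = 11 \cdot 10 = 110$)
$\frac{u{\left(-106 - 95,-137 \right)} + c{\left(146 \right)}}{-33957 + f} = \frac{84 - 4}{-33957 + 110} = \frac{80}{-33847} = 80 \left(- \frac{1}{33847}\right) = - \frac{80}{33847}$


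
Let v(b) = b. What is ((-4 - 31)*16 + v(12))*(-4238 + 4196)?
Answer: 23016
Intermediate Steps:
((-4 - 31)*16 + v(12))*(-4238 + 4196) = ((-4 - 31)*16 + 12)*(-4238 + 4196) = (-35*16 + 12)*(-42) = (-560 + 12)*(-42) = -548*(-42) = 23016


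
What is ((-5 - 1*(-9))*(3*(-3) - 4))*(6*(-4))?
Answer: 1248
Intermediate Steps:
((-5 - 1*(-9))*(3*(-3) - 4))*(6*(-4)) = ((-5 + 9)*(-9 - 4))*(-24) = (4*(-13))*(-24) = -52*(-24) = 1248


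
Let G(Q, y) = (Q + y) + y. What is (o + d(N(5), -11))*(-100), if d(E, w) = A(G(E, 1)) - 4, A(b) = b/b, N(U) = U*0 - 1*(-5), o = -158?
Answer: 16100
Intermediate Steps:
N(U) = 5 (N(U) = 0 + 5 = 5)
G(Q, y) = Q + 2*y
A(b) = 1
d(E, w) = -3 (d(E, w) = 1 - 4 = -3)
(o + d(N(5), -11))*(-100) = (-158 - 3)*(-100) = -161*(-100) = 16100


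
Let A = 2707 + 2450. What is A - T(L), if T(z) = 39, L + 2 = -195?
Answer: 5118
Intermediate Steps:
L = -197 (L = -2 - 195 = -197)
A = 5157
A - T(L) = 5157 - 1*39 = 5157 - 39 = 5118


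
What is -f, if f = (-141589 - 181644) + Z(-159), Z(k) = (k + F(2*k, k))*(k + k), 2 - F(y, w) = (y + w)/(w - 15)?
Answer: 7900622/29 ≈ 2.7244e+5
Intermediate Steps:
F(y, w) = 2 - (w + y)/(-15 + w) (F(y, w) = 2 - (y + w)/(w - 15) = 2 - (w + y)/(-15 + w))
Z(k) = 2*k*(k + (-30 - k)/(-15 + k)) (Z(k) = (k + (-30 + k - 2*k)/(-15 + k))*(k + k) = (k + (-30 + k - 2*k)/(-15 + k))*(2*k) = (k + (-30 - k)/(-15 + k))*(2*k) = 2*k*(k + (-30 - k)/(-15 + k)))
f = -7900622/29 (f = (-141589 - 181644) + 2*(-159)*(-30 - 1*(-159) - 159*(-15 - 159))/(-15 - 159) = -323233 + 2*(-159)*(-30 + 159 - 159*(-174))/(-174) = -323233 + 2*(-159)*(-1/174)*(-30 + 159 + 27666) = -323233 + 2*(-159)*(-1/174)*27795 = -323233 + 1473135/29 = -7900622/29 ≈ -2.7244e+5)
-f = -1*(-7900622/29) = 7900622/29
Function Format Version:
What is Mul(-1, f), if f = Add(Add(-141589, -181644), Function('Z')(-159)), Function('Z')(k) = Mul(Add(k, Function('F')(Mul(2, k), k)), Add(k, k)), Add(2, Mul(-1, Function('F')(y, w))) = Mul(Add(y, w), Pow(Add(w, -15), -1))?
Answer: Rational(7900622, 29) ≈ 2.7244e+5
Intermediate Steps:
Function('F')(y, w) = Add(2, Mul(-1, Pow(Add(-15, w), -1), Add(w, y))) (Function('F')(y, w) = Add(2, Mul(-1, Mul(Add(y, w), Pow(Add(w, -15), -1)))) = Add(2, Mul(-1, Mul(Add(w, y), Pow(Add(-15, w), -1)))) = Add(2, Mul(-1, Mul(Pow(Add(-15, w), -1), Add(w, y)))) = Add(2, Mul(-1, Pow(Add(-15, w), -1), Add(w, y))))
Function('Z')(k) = Mul(2, k, Add(k, Mul(Pow(Add(-15, k), -1), Add(-30, Mul(-1, k))))) (Function('Z')(k) = Mul(Add(k, Mul(Pow(Add(-15, k), -1), Add(-30, k, Mul(-1, Mul(2, k))))), Add(k, k)) = Mul(Add(k, Mul(Pow(Add(-15, k), -1), Add(-30, k, Mul(-2, k)))), Mul(2, k)) = Mul(Add(k, Mul(Pow(Add(-15, k), -1), Add(-30, Mul(-1, k)))), Mul(2, k)) = Mul(2, k, Add(k, Mul(Pow(Add(-15, k), -1), Add(-30, Mul(-1, k))))))
f = Rational(-7900622, 29) (f = Add(Add(-141589, -181644), Mul(2, -159, Pow(Add(-15, -159), -1), Add(-30, Mul(-1, -159), Mul(-159, Add(-15, -159))))) = Add(-323233, Mul(2, -159, Pow(-174, -1), Add(-30, 159, Mul(-159, -174)))) = Add(-323233, Mul(2, -159, Rational(-1, 174), Add(-30, 159, 27666))) = Add(-323233, Mul(2, -159, Rational(-1, 174), 27795)) = Add(-323233, Rational(1473135, 29)) = Rational(-7900622, 29) ≈ -2.7244e+5)
Mul(-1, f) = Mul(-1, Rational(-7900622, 29)) = Rational(7900622, 29)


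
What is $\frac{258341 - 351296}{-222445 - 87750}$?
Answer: $\frac{18591}{62039} \approx 0.29967$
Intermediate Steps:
$\frac{258341 - 351296}{-222445 - 87750} = - \frac{92955}{-310195} = \left(-92955\right) \left(- \frac{1}{310195}\right) = \frac{18591}{62039}$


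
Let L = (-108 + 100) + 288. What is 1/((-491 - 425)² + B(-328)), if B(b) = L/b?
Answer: 41/34401261 ≈ 1.1918e-6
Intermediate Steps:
L = 280 (L = -8 + 288 = 280)
B(b) = 280/b
1/((-491 - 425)² + B(-328)) = 1/((-491 - 425)² + 280/(-328)) = 1/((-916)² + 280*(-1/328)) = 1/(839056 - 35/41) = 1/(34401261/41) = 41/34401261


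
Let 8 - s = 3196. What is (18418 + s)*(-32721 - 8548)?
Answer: -628526870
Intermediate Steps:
s = -3188 (s = 8 - 1*3196 = 8 - 3196 = -3188)
(18418 + s)*(-32721 - 8548) = (18418 - 3188)*(-32721 - 8548) = 15230*(-41269) = -628526870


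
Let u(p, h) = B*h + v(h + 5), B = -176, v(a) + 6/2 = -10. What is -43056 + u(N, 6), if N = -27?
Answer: -44125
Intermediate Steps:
v(a) = -13 (v(a) = -3 - 10 = -13)
u(p, h) = -13 - 176*h (u(p, h) = -176*h - 13 = -13 - 176*h)
-43056 + u(N, 6) = -43056 + (-13 - 176*6) = -43056 + (-13 - 1056) = -43056 - 1069 = -44125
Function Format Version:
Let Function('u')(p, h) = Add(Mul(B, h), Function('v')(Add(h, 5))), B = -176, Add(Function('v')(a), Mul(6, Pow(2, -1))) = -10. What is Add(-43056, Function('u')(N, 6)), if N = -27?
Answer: -44125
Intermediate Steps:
Function('v')(a) = -13 (Function('v')(a) = Add(-3, -10) = -13)
Function('u')(p, h) = Add(-13, Mul(-176, h)) (Function('u')(p, h) = Add(Mul(-176, h), -13) = Add(-13, Mul(-176, h)))
Add(-43056, Function('u')(N, 6)) = Add(-43056, Add(-13, Mul(-176, 6))) = Add(-43056, Add(-13, -1056)) = Add(-43056, -1069) = -44125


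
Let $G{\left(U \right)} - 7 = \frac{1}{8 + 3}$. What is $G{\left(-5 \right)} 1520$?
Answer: $\frac{118560}{11} \approx 10778.0$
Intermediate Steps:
$G{\left(U \right)} = \frac{78}{11}$ ($G{\left(U \right)} = 7 + \frac{1}{8 + 3} = 7 + \frac{1}{11} = \frac{78}{11}$)
$G{\left(-5 \right)} 1520 = \frac{78}{11} \cdot 1520 = \frac{118560}{11}$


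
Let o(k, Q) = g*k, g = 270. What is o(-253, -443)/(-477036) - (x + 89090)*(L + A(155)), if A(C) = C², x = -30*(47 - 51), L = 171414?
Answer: -154021789919195/8834 ≈ -1.7435e+10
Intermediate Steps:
x = 120 (x = -30*(-4) = 120)
o(k, Q) = 270*k
o(-253, -443)/(-477036) - (x + 89090)*(L + A(155)) = (270*(-253))/(-477036) - (120 + 89090)*(171414 + 155²) = -68310*(-1/477036) - 89210*(171414 + 24025) = 1265/8834 - 89210*195439 = 1265/8834 - 1*17435113190 = 1265/8834 - 17435113190 = -154021789919195/8834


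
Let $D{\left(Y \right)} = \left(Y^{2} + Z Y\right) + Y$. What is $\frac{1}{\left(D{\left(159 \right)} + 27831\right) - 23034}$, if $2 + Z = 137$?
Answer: $\frac{1}{51702} \approx 1.9342 \cdot 10^{-5}$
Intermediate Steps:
$Z = 135$ ($Z = -2 + 137 = 135$)
$D{\left(Y \right)} = Y^{2} + 136 Y$ ($D{\left(Y \right)} = \left(Y^{2} + 135 Y\right) + Y = Y^{2} + 136 Y$)
$\frac{1}{\left(D{\left(159 \right)} + 27831\right) - 23034} = \frac{1}{\left(159 \left(136 + 159\right) + 27831\right) - 23034} = \frac{1}{\left(159 \cdot 295 + 27831\right) - 23034} = \frac{1}{\left(46905 + 27831\right) - 23034} = \frac{1}{74736 - 23034} = \frac{1}{51702}$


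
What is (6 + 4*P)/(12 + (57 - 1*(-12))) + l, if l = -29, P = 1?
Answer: -2339/81 ≈ -28.877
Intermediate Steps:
(6 + 4*P)/(12 + (57 - 1*(-12))) + l = (6 + 4*1)/(12 + (57 - 1*(-12))) - 29 = (6 + 4)/(12 + (57 + 12)) - 29 = 10/(12 + 69) - 29 = 10/81 - 29 = -2339/81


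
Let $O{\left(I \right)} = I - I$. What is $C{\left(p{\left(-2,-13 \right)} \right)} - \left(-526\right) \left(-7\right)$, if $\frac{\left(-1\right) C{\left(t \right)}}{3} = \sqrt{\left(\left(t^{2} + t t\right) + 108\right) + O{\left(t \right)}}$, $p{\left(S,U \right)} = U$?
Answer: $-3682 - 3 \sqrt{446} \approx -3745.4$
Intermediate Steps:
$O{\left(I \right)} = 0$
$C{\left(t \right)} = - 3 \sqrt{108 + 2 t^{2}}$ ($C{\left(t \right)} = - 3 \sqrt{\left(\left(t^{2} + t t\right) + 108\right) + 0} = - 3 \sqrt{\left(\left(t^{2} + t^{2}\right) + 108\right) + 0} = - 3 \sqrt{\left(2 t^{2} + 108\right) + 0} = - 3 \sqrt{\left(108 + 2 t^{2}\right) + 0} = - 3 \sqrt{108 + 2 t^{2}}$)
$C{\left(p{\left(-2,-13 \right)} \right)} - \left(-526\right) \left(-7\right) = - 3 \sqrt{108 + 2 \left(-13\right)^{2}} - \left(-526\right) \left(-7\right) = - 3 \sqrt{108 + 2 \cdot 169} - 3682 = - 3 \sqrt{108 + 338} - 3682 = - 3 \sqrt{446} - 3682 = -3682 - 3 \sqrt{446}$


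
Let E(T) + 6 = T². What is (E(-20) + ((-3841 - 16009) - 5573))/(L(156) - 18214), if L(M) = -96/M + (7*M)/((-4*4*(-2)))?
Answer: 8424/6119 ≈ 1.3767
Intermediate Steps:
E(T) = -6 + T²
L(M) = -96/M + 7*M/32 (L(M) = -96/M + (7*M)/((-16*(-2))) = -96/M + (7*M)/32 = -96/M + (7*M)*(1/32) = -96/M + 7*M/32)
(E(-20) + ((-3841 - 16009) - 5573))/(L(156) - 18214) = ((-6 + (-20)²) + ((-3841 - 16009) - 5573))/((-96/156 + (7/32)*156) - 18214) = ((-6 + 400) + (-19850 - 5573))/((-96*1/156 + 273/8) - 18214) = (394 - 25423)/((-8/13 + 273/8) - 18214) = -25029/(3485/104 - 18214) = -25029/(-1890771/104) = -25029*(-104/1890771) = 8424/6119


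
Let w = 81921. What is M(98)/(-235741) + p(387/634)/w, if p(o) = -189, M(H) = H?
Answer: -2503967/919625641 ≈ -0.0027228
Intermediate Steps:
M(98)/(-235741) + p(387/634)/w = 98/(-235741) - 189/81921 = 98*(-1/235741) - 189*1/81921 = -98/235741 - 9/3901 = -2503967/919625641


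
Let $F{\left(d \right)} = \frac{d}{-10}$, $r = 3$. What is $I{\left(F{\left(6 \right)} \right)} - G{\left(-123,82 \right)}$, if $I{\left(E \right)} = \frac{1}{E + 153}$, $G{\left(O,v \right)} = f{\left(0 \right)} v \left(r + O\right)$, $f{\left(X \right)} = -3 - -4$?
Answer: $\frac{7498085}{762} \approx 9840.0$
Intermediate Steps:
$f{\left(X \right)} = 1$ ($f{\left(X \right)} = -3 + 4 = 1$)
$F{\left(d \right)} = - \frac{d}{10}$ ($F{\left(d \right)} = d \left(- \frac{1}{10}\right) = - \frac{d}{10}$)
$G{\left(O,v \right)} = v \left(3 + O\right)$ ($G{\left(O,v \right)} = 1 v \left(3 + O\right) = v \left(3 + O\right)$)
$I{\left(E \right)} = \frac{1}{153 + E}$
$I{\left(F{\left(6 \right)} \right)} - G{\left(-123,82 \right)} = \frac{1}{153 - \frac{3}{5}} - 82 \left(3 - 123\right) = \frac{1}{153 - \frac{3}{5}} - 82 \left(-120\right) = \frac{1}{\frac{762}{5}} - -9840 = \frac{5}{762} + 9840 = \frac{7498085}{762}$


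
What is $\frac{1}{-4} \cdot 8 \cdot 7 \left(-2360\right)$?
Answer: $33040$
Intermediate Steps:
$\frac{1}{-4} \cdot 8 \cdot 7 \left(-2360\right) = \left(- \frac{1}{4}\right) 8 \cdot 7 \left(-2360\right) = \left(-2\right) 7 \left(-2360\right) = \left(-14\right) \left(-2360\right) = 33040$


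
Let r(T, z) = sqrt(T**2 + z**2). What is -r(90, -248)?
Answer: -2*sqrt(17401) ≈ -263.83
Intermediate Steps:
-r(90, -248) = -sqrt(90**2 + (-248)**2) = -sqrt(8100 + 61504) = -sqrt(69604) = -2*sqrt(17401)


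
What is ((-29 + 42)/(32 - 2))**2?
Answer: 169/900 ≈ 0.18778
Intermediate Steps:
((-29 + 42)/(32 - 2))**2 = (13/30)**2 = 169/900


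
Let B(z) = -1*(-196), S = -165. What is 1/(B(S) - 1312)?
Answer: -1/1116 ≈ -0.00089606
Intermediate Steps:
B(z) = 196
1/(B(S) - 1312) = 1/(196 - 1312) = 1/(-1116) = -1/1116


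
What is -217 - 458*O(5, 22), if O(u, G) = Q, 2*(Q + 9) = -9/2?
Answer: 9871/2 ≈ 4935.5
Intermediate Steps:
Q = -45/4 (Q = -9 + (-9/2)/2 = -9 + (-9*½)/2 = -9 + (½)*(-9/2) = -9 - 9/4 = -45/4 ≈ -11.250)
O(u, G) = -45/4
-217 - 458*O(5, 22) = -217 - 458*(-45/4) = -217 + 10305/2 = 9871/2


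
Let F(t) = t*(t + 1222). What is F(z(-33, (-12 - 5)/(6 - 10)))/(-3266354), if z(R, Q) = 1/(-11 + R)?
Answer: 7681/903380192 ≈ 8.5025e-6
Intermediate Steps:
F(t) = t*(1222 + t)
F(z(-33, (-12 - 5)/(6 - 10)))/(-3266354) = ((1222 + 1/(-11 - 33))/(-11 - 33))/(-3266354) = ((1222 + 1/(-44))/(-44))*(-1/3266354) = -(1222 - 1/44)/44*(-1/3266354) = -1/44*53767/44*(-1/3266354) = -53767/1936*(-1/3266354) = 7681/903380192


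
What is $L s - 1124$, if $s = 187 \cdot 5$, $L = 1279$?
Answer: $1194741$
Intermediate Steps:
$s = 935$
$L s - 1124 = 1279 \cdot 935 - 1124 = 1195865 - 1124 = 1194741$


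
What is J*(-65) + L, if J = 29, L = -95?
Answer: -1980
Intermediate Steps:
J*(-65) + L = 29*(-65) - 95 = -1885 - 95 = -1980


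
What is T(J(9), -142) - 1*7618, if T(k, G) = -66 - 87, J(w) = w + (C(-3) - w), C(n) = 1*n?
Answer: -7771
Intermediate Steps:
C(n) = n
J(w) = -3 (J(w) = w + (-3 - w) = -3)
T(k, G) = -153
T(J(9), -142) - 1*7618 = -153 - 1*7618 = -153 - 7618 = -7771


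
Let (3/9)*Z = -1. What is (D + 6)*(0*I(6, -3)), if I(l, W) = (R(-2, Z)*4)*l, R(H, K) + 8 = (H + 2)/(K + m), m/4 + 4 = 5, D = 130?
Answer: 0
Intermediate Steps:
m = 4 (m = -16 + 4*5 = -16 + 20 = 4)
Z = -3 (Z = 3*(-1) = -3)
R(H, K) = -8 + (2 + H)/(4 + K) (R(H, K) = -8 + (H + 2)/(K + 4) = -8 + (2 + H)/(4 + K))
I(l, W) = -32*l (I(l, W) = (((-30 - 2 - 8*(-3))/(4 - 3))*4)*l = (((-30 - 2 + 24)/1)*4)*l = ((1*(-8))*4)*l = (-8*4)*l = -32*l)
(D + 6)*(0*I(6, -3)) = (130 + 6)*(0*(-32*6)) = 136*(0*(-192)) = 136*0 = 0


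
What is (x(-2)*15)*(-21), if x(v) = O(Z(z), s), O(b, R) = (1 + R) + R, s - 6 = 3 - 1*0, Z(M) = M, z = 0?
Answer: -5985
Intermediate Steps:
s = 9 (s = 6 + (3 - 1*0) = 6 + (3 + 0) = 6 + 3 = 9)
O(b, R) = 1 + 2*R
x(v) = 19 (x(v) = 1 + 2*9 = 1 + 18 = 19)
(x(-2)*15)*(-21) = (19*15)*(-21) = 285*(-21) = -5985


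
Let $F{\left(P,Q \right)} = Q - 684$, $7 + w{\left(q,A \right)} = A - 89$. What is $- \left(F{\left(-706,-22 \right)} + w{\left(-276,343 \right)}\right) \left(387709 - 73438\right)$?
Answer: $144250389$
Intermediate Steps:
$w{\left(q,A \right)} = -96 + A$ ($w{\left(q,A \right)} = -7 + \left(A - 89\right) = -7 + \left(-89 + A\right) = -96 + A$)
$F{\left(P,Q \right)} = -684 + Q$
$- \left(F{\left(-706,-22 \right)} + w{\left(-276,343 \right)}\right) \left(387709 - 73438\right) = - \left(\left(-684 - 22\right) + \left(-96 + 343\right)\right) \left(387709 - 73438\right) = - \left(-706 + 247\right) 314271 = - \left(-459\right) 314271 = \left(-1\right) \left(-144250389\right) = 144250389$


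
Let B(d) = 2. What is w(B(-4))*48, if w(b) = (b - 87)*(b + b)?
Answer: -16320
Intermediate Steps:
w(b) = 2*b*(-87 + b) (w(b) = (-87 + b)*(2*b) = 2*b*(-87 + b))
w(B(-4))*48 = (2*2*(-87 + 2))*48 = (2*2*(-85))*48 = -340*48 = -16320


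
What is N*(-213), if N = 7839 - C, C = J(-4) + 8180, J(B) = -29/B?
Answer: 296709/4 ≈ 74177.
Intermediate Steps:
C = 32749/4 (C = -29/(-4) + 8180 = -29*(-¼) + 8180 = 29/4 + 8180 = 32749/4 ≈ 8187.3)
N = -1393/4 (N = 7839 - 1*32749/4 = 7839 - 32749/4 = -1393/4 ≈ -348.25)
N*(-213) = -1393/4*(-213) = 296709/4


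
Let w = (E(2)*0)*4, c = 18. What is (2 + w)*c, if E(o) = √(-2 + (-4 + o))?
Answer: 36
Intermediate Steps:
E(o) = √(-6 + o)
w = 0 (w = (√(-6 + 2)*0)*4 = (√(-4)*0)*4 = ((2*I)*0)*4 = 0*4 = 0)
(2 + w)*c = (2 + 0)*18 = 2*18 = 36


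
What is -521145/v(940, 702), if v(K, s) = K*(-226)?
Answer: 104229/42488 ≈ 2.4531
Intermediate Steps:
v(K, s) = -226*K
-521145/v(940, 702) = -521145/((-226*940)) = -521145/(-212440) = -521145*(-1/212440) = 104229/42488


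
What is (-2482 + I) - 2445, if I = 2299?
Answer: -2628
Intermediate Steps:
(-2482 + I) - 2445 = (-2482 + 2299) - 2445 = -183 - 2445 = -2628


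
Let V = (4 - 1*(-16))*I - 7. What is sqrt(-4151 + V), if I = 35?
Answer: I*sqrt(3458) ≈ 58.805*I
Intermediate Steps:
V = 693 (V = (4 - 1*(-16))*35 - 7 = (4 + 16)*35 - 7 = 20*35 - 7 = 700 - 7 = 693)
sqrt(-4151 + V) = sqrt(-4151 + 693) = sqrt(-3458) = I*sqrt(3458)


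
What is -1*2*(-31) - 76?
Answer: -14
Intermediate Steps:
-1*2*(-31) - 76 = -2*(-31) - 76 = 62 - 76 = -14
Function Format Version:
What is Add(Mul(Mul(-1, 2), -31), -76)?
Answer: -14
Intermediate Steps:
Add(Mul(Mul(-1, 2), -31), -76) = Add(Mul(-2, -31), -76) = Add(62, -76) = -14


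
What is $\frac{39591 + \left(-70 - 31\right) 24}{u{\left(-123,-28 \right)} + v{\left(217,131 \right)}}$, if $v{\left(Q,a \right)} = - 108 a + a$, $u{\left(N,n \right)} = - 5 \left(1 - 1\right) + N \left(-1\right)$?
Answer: $- \frac{37167}{13894} \approx -2.675$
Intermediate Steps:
$u{\left(N,n \right)} = - N$ ($u{\left(N,n \right)} = \left(-5\right) 0 - N = 0 - N = - N$)
$v{\left(Q,a \right)} = - 107 a$
$\frac{39591 + \left(-70 - 31\right) 24}{u{\left(-123,-28 \right)} + v{\left(217,131 \right)}} = \frac{39591 + \left(-70 - 31\right) 24}{\left(-1\right) \left(-123\right) - 14017} = \frac{39591 - 2424}{123 - 14017} = \frac{39591 - 2424}{-13894} = 37167 \left(- \frac{1}{13894}\right) = - \frac{37167}{13894}$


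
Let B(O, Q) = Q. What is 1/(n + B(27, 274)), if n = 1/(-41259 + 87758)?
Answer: 46499/12740727 ≈ 0.0036496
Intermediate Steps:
n = 1/46499 ≈ 2.1506e-5
1/(n + B(27, 274)) = 1/(1/46499 + 274) = 1/(12740727/46499) = 46499/12740727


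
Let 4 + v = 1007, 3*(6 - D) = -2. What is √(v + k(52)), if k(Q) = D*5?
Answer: √9327/3 ≈ 32.192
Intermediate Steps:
D = 20/3 (D = 6 - ⅓*(-2) = 6 + ⅔ = 20/3 ≈ 6.6667)
v = 1003 (v = -4 + 1007 = 1003)
k(Q) = 100/3 (k(Q) = (20/3)*5 = 100/3)
√(v + k(52)) = √(1003 + 100/3) = √(3109/3) = √9327/3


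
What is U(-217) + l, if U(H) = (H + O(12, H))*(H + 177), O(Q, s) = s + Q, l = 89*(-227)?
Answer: -3323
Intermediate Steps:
l = -20203
O(Q, s) = Q + s
U(H) = (12 + 2*H)*(177 + H) (U(H) = (H + (12 + H))*(H + 177) = (12 + 2*H)*(177 + H))
U(-217) + l = (2124 + 2*(-217)² + 366*(-217)) - 20203 = (2124 + 2*47089 - 79422) - 20203 = (2124 + 94178 - 79422) - 20203 = 16880 - 20203 = -3323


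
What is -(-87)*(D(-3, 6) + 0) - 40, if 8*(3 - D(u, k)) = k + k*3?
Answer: -40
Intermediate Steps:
D(u, k) = 3 - k/2 (D(u, k) = 3 - (k + k*3)/8 = 3 - (k + 3*k)/8 = 3 - k/2)
-(-87)*(D(-3, 6) + 0) - 40 = -(-87)*((3 - ½*6) + 0) - 40 = -(-87)*((3 - 3) + 0) - 40 = -(-87)*(0 + 0) - 40 = -(-87)*0 - 40 = -87*0 - 40 = 0 - 40 = -40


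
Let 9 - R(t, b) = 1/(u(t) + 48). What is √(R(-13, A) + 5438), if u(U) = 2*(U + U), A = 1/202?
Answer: 9*√269/2 ≈ 73.806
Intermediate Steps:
A = 1/202 ≈ 0.0049505
u(U) = 4*U (u(U) = 2*(2*U) = 4*U)
R(t, b) = 9 - 1/(48 + 4*t) (R(t, b) = 9 - 1/(4*t + 48) = 9 - 1/(48 + 4*t))
√(R(-13, A) + 5438) = √((431 + 36*(-13))/(4*(12 - 13)) + 5438) = √((¼)*(431 - 468)/(-1) + 5438) = √((¼)*(-1)*(-37) + 5438) = √(37/4 + 5438) = √(21789/4) = 9*√269/2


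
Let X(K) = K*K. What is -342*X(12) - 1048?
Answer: -50296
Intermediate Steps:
X(K) = K²
-342*X(12) - 1048 = -342*12² - 1048 = -342*144 - 1048 = -49248 - 1048 = -50296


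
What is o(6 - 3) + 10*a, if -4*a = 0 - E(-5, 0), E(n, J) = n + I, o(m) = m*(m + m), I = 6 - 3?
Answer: 13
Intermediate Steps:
I = 3
o(m) = 2*m**2 (o(m) = m*(2*m) = 2*m**2)
E(n, J) = 3 + n (E(n, J) = n + 3 = 3 + n)
a = -1/2 (a = -(0 - (3 - 5))/4 = -(0 - 1*(-2))/4 = -(0 + 2)/4 = -1/4*2 = -1/2 ≈ -0.50000)
o(6 - 3) + 10*a = 2*(6 - 3)**2 + 10*(-1/2) = 2*3**2 - 5 = 2*9 - 5 = 18 - 5 = 13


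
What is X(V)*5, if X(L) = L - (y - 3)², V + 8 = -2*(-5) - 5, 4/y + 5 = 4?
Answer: -260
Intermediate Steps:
y = -4 (y = 4/(-5 + 4) = 4/(-1) = 4*(-1) = -4)
V = -3 (V = -8 + (-2*(-5) - 5) = -8 + (10 - 5) = -8 + 5 = -3)
X(L) = -49 + L (X(L) = L - (-4 - 3)² = L - 1*(-7)² = L - 1*49 = L - 49 = -49 + L)
X(V)*5 = (-49 - 3)*5 = -52*5 = -260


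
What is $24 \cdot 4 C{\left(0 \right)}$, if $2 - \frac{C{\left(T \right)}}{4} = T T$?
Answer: $768$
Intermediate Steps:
$C{\left(T \right)} = 8 - 4 T^{2}$ ($C{\left(T \right)} = 8 - 4 T T = 8 - 4 T^{2}$)
$24 \cdot 4 C{\left(0 \right)} = 24 \cdot 4 \left(8 - 4 \cdot 0^{2}\right) = 96 \left(8 - 0\right) = 96 \left(8 + 0\right) = 96 \cdot 8 = 768$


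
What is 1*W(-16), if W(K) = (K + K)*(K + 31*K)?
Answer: 16384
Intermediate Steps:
W(K) = 64*K² (W(K) = (2*K)*(32*K) = 64*K²)
1*W(-16) = 1*(64*(-16)²) = 1*(64*256) = 1*16384 = 16384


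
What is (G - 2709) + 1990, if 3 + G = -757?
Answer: -1479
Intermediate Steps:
G = -760 (G = -3 - 757 = -760)
(G - 2709) + 1990 = (-760 - 2709) + 1990 = -3469 + 1990 = -1479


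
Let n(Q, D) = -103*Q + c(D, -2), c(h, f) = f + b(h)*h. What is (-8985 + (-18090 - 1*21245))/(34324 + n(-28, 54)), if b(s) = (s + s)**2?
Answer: -24160/333531 ≈ -0.072437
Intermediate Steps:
b(s) = 4*s**2 (b(s) = (2*s)**2 = 4*s**2)
c(h, f) = f + 4*h**3 (c(h, f) = f + (4*h**2)*h = f + 4*h**3)
n(Q, D) = -2 - 103*Q + 4*D**3 (n(Q, D) = -103*Q + (-2 + 4*D**3) = -2 - 103*Q + 4*D**3)
(-8985 + (-18090 - 1*21245))/(34324 + n(-28, 54)) = (-8985 + (-18090 - 1*21245))/(34324 + (-2 - 103*(-28) + 4*54**3)) = (-8985 + (-18090 - 21245))/(34324 + (-2 + 2884 + 4*157464)) = (-8985 - 39335)/(34324 + (-2 + 2884 + 629856)) = -48320/(34324 + 632738) = -48320/667062 = -48320*1/667062 = -24160/333531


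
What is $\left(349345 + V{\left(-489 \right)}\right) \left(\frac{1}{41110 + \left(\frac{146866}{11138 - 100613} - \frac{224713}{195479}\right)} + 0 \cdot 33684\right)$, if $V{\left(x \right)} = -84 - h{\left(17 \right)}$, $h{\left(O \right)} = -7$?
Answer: $\frac{6108866199809700}{718984962298261} \approx 8.4965$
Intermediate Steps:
$V{\left(x \right)} = -77$ ($V{\left(x \right)} = -84 - -7 = -84 + 7 = -77$)
$\left(349345 + V{\left(-489 \right)}\right) \left(\frac{1}{41110 + \left(\frac{146866}{11138 - 100613} - \frac{224713}{195479}\right)} + 0 \cdot 33684\right) = \left(349345 - 77\right) \left(\frac{1}{41110 + \left(\frac{146866}{11138 - 100613} - \frac{224713}{195479}\right)} + 0 \cdot 33684\right) = 349268 \left(\frac{1}{41110 + \left(\frac{146866}{11138 - 100613} - \frac{224713}{195479}\right)} + 0\right) = 349268 \left(\frac{1}{41110 + \left(\frac{146866}{-89475} - \frac{224713}{195479}\right)} + 0\right) = 349268 \left(\frac{1}{41110 + \left(146866 \left(- \frac{1}{89475}\right) - \frac{224713}{195479}\right)} + 0\right) = 349268 \left(\frac{1}{41110 - \frac{48815414489}{17490483525}} + 0\right) = 349268 \left(\frac{1}{\frac{718984962298261}{17490483525}} + 0\right) = 349268 \left(\frac{17490483525}{718984962298261} + 0\right) = 349268 \cdot \frac{17490483525}{718984962298261} = \frac{6108866199809700}{718984962298261}$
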